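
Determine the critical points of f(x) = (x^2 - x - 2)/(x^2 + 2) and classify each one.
f'(x) = (x^2 + 8*x - 2)/(x^4 + 4*x^2 + 4)

Solve f'(x) = 0:
  f'(x) = (x^2 + 8*x - 2)/(x^2 + 2)^2; the denominator is positive wherever f is defined, so f'(x) = 0 ⇔ x^2 + 8*x - 2 = 0.
  x^2 + 8*x - 2 = 0 has no rational roots; quadratic formula: x = (-8 ± √72)/2.
  ⇒ x = -3*sqrt(2) - 4 ≈ -8.2426, -4 + 3*sqrt(2) ≈ 0.2426

f''(x) = 2*(-x^3 - 12*x^2 + 6*x + 8)/(x^6 + 6*x^4 + 12*x^2 + 8)
Second-derivative test at each critical point:
  f''(-8.2426) = -0.0017 < 0 → local maximum
  f''(0.2426) = 2.0017 > 0 → local minimum

Critical points: x = -3*sqrt(2) - 4 ≈ -8.2426 (local maximum); x = -4 + 3*sqrt(2) ≈ 0.2426 (local minimum)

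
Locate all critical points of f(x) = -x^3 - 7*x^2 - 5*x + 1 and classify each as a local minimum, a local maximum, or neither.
f'(x) = -3*x^2 - 14*x - 5

Solve f'(x) = 0:
  3*x^2 + 14*x + 5 = 0 has no rational roots; quadratic formula: x = (-14 ± √136)/6.
  ⇒ x = -7/3 - sqrt(34)/3 ≈ -4.2770, -7/3 + sqrt(34)/3 ≈ -0.3897

f''(x) = -6*x - 14
Second-derivative test at each critical point:
  f''(-4.2770) = 11.6619 > 0 → local minimum
  f''(-0.3897) = -11.6619 < 0 → local maximum

Critical points: x = -7/3 - sqrt(34)/3 ≈ -4.2770 (local minimum); x = -7/3 + sqrt(34)/3 ≈ -0.3897 (local maximum)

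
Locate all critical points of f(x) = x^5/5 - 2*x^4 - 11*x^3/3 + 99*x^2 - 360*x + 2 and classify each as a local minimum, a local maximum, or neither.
f'(x) = x^4 - 8*x^3 - 11*x^2 + 198*x - 360

Solve f'(x) = 0:
  Factor: x^4 - 8*x^3 - 11*x^2 + 198*x - 360 = (x - 6)*(x - 4)*(x - 3)*(x + 5) = 0.
  ⇒ x = -5, 3, 4, 6

f''(x) = 4*x^3 - 24*x^2 - 22*x + 198
Second-derivative test at each critical point:
  f''(-5) = -792 < 0 → local maximum
  f''(3) = 24 > 0 → local minimum
  f''(4) = -18 < 0 → local maximum
  f''(6) = 66 > 0 → local minimum

Critical points: x = -5 (local maximum); x = 3 (local minimum); x = 4 (local maximum); x = 6 (local minimum)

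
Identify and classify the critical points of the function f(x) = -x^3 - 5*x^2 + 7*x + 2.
f'(x) = -3*x^2 - 10*x + 7

Solve f'(x) = 0:
  3*x^2 + 10*x - 7 = 0 has no rational roots; quadratic formula: x = (-10 ± √184)/6.
  ⇒ x = -sqrt(46)/3 - 5/3 ≈ -3.9274, -5/3 + sqrt(46)/3 ≈ 0.5941

f''(x) = -6*x - 10
Second-derivative test at each critical point:
  f''(-3.9274) = 13.5647 > 0 → local minimum
  f''(0.5941) = -13.5647 < 0 → local maximum

Critical points: x = -sqrt(46)/3 - 5/3 ≈ -3.9274 (local minimum); x = -5/3 + sqrt(46)/3 ≈ 0.5941 (local maximum)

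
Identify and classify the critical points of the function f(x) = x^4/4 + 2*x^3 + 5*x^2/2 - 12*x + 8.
f'(x) = x^3 + 6*x^2 + 5*x - 12

Solve f'(x) = 0:
  Factor: x^3 + 6*x^2 + 5*x - 12 = (x - 1)*(x + 3)*(x + 4) = 0.
  ⇒ x = -4, -3, 1

f''(x) = 3*x^2 + 12*x + 5
Second-derivative test at each critical point:
  f''(-4) = 5 > 0 → local minimum
  f''(-3) = -4 < 0 → local maximum
  f''(1) = 20 > 0 → local minimum

Critical points: x = -4 (local minimum); x = -3 (local maximum); x = 1 (local minimum)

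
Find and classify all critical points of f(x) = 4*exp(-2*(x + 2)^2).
f'(x) = 16*(-x - 2)*exp(-2*(x + 2)^2)

Solve f'(x) = 0:
  f'(x) = (-16*x - 32)·exp(-2*(x + 2)^2) and exp(-2*(x + 2)^2) > 0 for every x, so f'(x) = 0 ⇔ -16*x - 32 = 0.
  Factor: -16*x - 32 = -16*(x + 2) = 0.
  ⇒ x = -2

f''(x) = 16*(4*(x + 2)^2 - 1)*exp(-2*(x + 2)^2)
Second-derivative test at each critical point:
  f''(-2) = -16 < 0 → local maximum

Critical points: x = -2 (local maximum)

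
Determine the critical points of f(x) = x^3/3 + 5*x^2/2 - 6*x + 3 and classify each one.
f'(x) = x^2 + 5*x - 6

Solve f'(x) = 0:
  Factor: x^2 + 5*x - 6 = (x - 1)*(x + 6) = 0.
  ⇒ x = -6, 1

f''(x) = 2*x + 5
Second-derivative test at each critical point:
  f''(-6) = -7 < 0 → local maximum
  f''(1) = 7 > 0 → local minimum

Critical points: x = -6 (local maximum); x = 1 (local minimum)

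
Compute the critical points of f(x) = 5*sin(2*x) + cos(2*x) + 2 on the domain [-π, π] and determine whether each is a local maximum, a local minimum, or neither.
f'(x) = -2*sin(2*x) + 10*cos(2*x)

Solve f'(x) = 0 on [-π, π]:
  f'(x) = 0 ⇔ 5*cos(2*x) = sin(2*x) ⇔ tan(2*x) = 5, i.e. 2*x = arctan(5) + nπ; keep the solutions lying in [-π, π].
  ⇒ x = -pi + atan(5)/2 ≈ -2.4549, -pi/2 + atan(5)/2 ≈ -0.8841, atan(5)/2 ≈ 0.6867, atan(5)/2 + pi/2 ≈ 2.2575

f''(x) = -20*sin(2*x) - 4*cos(2*x)
Second-derivative test at each critical point:
  f''(-2.4549) = -20.3961 < 0 → local maximum
  f''(-0.8841) = 20.3961 > 0 → local minimum
  f''(0.6867) = -20.3961 < 0 → local maximum
  f''(2.2575) = 20.3961 > 0 → local minimum

Critical points: x = -pi + atan(5)/2 ≈ -2.4549 (local maximum); x = -pi/2 + atan(5)/2 ≈ -0.8841 (local minimum); x = atan(5)/2 ≈ 0.6867 (local maximum); x = atan(5)/2 + pi/2 ≈ 2.2575 (local minimum)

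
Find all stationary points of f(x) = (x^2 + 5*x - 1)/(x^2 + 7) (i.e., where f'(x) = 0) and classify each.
f'(x) = (-5*x^2 + 16*x + 35)/(x^4 + 14*x^2 + 49)

Solve f'(x) = 0:
  f'(x) = -(5*x^2 - 16*x - 35)/(x^2 + 7)^2; the denominator is positive wherever f is defined, so f'(x) = 0 ⇔ -5*x^2 + 16*x + 35 = 0.
  5*x^2 - 16*x - 35 = 0 has no rational roots; quadratic formula: x = (16 ± √956)/10.
  ⇒ x = 8/5 - sqrt(239)/5 ≈ -1.4919, 8/5 + sqrt(239)/5 ≈ 4.6919

f''(x) = 2*(5*x^3 - 24*x^2 - 105*x + 56)/(x^6 + 21*x^4 + 147*x^2 + 343)
Second-derivative test at each critical point:
  f''(-1.4919) = 0.3633 > 0 → local minimum
  f''(4.6919) = -0.0367 < 0 → local maximum

Critical points: x = 8/5 - sqrt(239)/5 ≈ -1.4919 (local minimum); x = 8/5 + sqrt(239)/5 ≈ 4.6919 (local maximum)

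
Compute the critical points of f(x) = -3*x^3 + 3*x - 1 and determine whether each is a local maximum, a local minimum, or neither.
f'(x) = 3 - 9*x^2

Solve f'(x) = 0:
  Factor: 3 - 9*x^2 = -3*(3*x^2 - 1); 3*x^2 - 1 = 0 has no rational roots; quadratic formula: x = (0 ± √12)/6.
  ⇒ x = -sqrt(3)/3 ≈ -0.5774, sqrt(3)/3 ≈ 0.5774

f''(x) = -18*x
Second-derivative test at each critical point:
  f''(-0.5774) = 10.3923 > 0 → local minimum
  f''(0.5774) = -10.3923 < 0 → local maximum

Critical points: x = -sqrt(3)/3 ≈ -0.5774 (local minimum); x = sqrt(3)/3 ≈ 0.5774 (local maximum)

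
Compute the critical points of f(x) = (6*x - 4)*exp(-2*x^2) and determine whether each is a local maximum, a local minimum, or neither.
f'(x) = 2*(-4*x*(3*x - 2) + 3)*exp(-2*x^2)

Solve f'(x) = 0:
  f'(x) = (-24*x^2 + 16*x + 6)·exp(-2*x^2) and exp(-2*x^2) > 0 for every x, so f'(x) = 0 ⇔ -24*x^2 + 16*x + 6 = 0.
  Factor: -24*x^2 + 16*x + 6 = -2*(12*x^2 - 8*x - 3); 12*x^2 - 8*x - 3 = 0 has no rational roots; quadratic formula: x = (8 ± √208)/24.
  ⇒ x = 1/3 - sqrt(13)/6 ≈ -0.2676, 1/3 + sqrt(13)/6 ≈ 0.9343

f''(x) = 8*(4*x^2*(3*x - 2) - 9*x + 2)*exp(-2*x^2)
Second-derivative test at each critical point:
  f''(-0.2676) = 24.9957 > 0 → local minimum
  f''(0.9343) = -5.0341 < 0 → local maximum

Critical points: x = 1/3 - sqrt(13)/6 ≈ -0.2676 (local minimum); x = 1/3 + sqrt(13)/6 ≈ 0.9343 (local maximum)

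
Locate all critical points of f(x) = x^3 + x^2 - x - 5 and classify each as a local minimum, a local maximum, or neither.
f'(x) = 3*x^2 + 2*x - 1

Solve f'(x) = 0:
  Factor: 3*x^2 + 2*x - 1 = (x + 1)*(3*x - 1) = 0.
  ⇒ x = -1, 1/3

f''(x) = 6*x + 2
Second-derivative test at each critical point:
  f''(-1) = -4 < 0 → local maximum
  f''(1/3) = 4 > 0 → local minimum

Critical points: x = -1 (local maximum); x = 1/3 (local minimum)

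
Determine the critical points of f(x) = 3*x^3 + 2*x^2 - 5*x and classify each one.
f'(x) = 9*x^2 + 4*x - 5

Solve f'(x) = 0:
  Factor: 9*x^2 + 4*x - 5 = (x + 1)*(9*x - 5) = 0.
  ⇒ x = -1, 5/9

f''(x) = 18*x + 4
Second-derivative test at each critical point:
  f''(-1) = -14 < 0 → local maximum
  f''(5/9) = 14 > 0 → local minimum

Critical points: x = -1 (local maximum); x = 5/9 (local minimum)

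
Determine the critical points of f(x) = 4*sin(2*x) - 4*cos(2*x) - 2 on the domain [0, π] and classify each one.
f'(x) = 8*sqrt(2)*sin(2*x + pi/4)

Solve f'(x) = 0 on [0, π]:
  f'(x) = 0 ⇔ 4*cos(2*x) = -4*sin(2*x) ⇔ tan(2*x) = -1, i.e. 2*x = arctan(-1) + nπ; keep the solutions lying in [0, π].
  ⇒ x = 3*pi/8 ≈ 1.1781, 7*pi/8 ≈ 2.7489

f''(x) = 16*sqrt(2)*cos(2*x + pi/4)
Second-derivative test at each critical point:
  f''(1.1781) = -22.6274 < 0 → local maximum
  f''(2.7489) = 22.6274 > 0 → local minimum

Critical points: x = 3*pi/8 ≈ 1.1781 (local maximum); x = 7*pi/8 ≈ 2.7489 (local minimum)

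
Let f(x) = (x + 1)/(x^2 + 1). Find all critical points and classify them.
f'(x) = (x^2 - 2*x*(x + 1) + 1)/(x^2 + 1)^2

Solve f'(x) = 0:
  f'(x) = -(x^2 + 2*x - 1)/(x^2 + 1)^2; the denominator is positive wherever f is defined, so f'(x) = 0 ⇔ -x^2 - 2*x + 1 = 0.
  x^2 + 2*x - 1 = 0 has no rational roots; quadratic formula: x = (-2 ± √8)/2.
  ⇒ x = -sqrt(2) - 1 ≈ -2.4142, -1 + sqrt(2) ≈ 0.4142

f''(x) = 2*(4*x^2*(x + 1) - (3*x + 1)*(x^2 + 1))/(x^2 + 1)^3
Second-derivative test at each critical point:
  f''(-2.4142) = 0.0607 > 0 → local minimum
  f''(0.4142) = -2.0607 < 0 → local maximum

Critical points: x = -sqrt(2) - 1 ≈ -2.4142 (local minimum); x = -1 + sqrt(2) ≈ 0.4142 (local maximum)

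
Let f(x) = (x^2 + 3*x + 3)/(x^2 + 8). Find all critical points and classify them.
f'(x) = (-3*x^2 + 10*x + 24)/(x^4 + 16*x^2 + 64)

Solve f'(x) = 0:
  f'(x) = -(3*x^2 - 10*x - 24)/(x^2 + 8)^2; the denominator is positive wherever f is defined, so f'(x) = 0 ⇔ -3*x^2 + 10*x + 24 = 0.
  3*x^2 - 10*x - 24 = 0 has no rational roots; quadratic formula: x = (10 ± √388)/6.
  ⇒ x = 5/3 - sqrt(97)/3 ≈ -1.6163, 5/3 + sqrt(97)/3 ≈ 4.9496

f''(x) = 2*(3*x^3 - 15*x^2 - 72*x + 40)/(x^6 + 24*x^4 + 192*x^2 + 512)
Second-derivative test at each critical point:
  f''(-1.6163) = 0.1749 > 0 → local minimum
  f''(4.9496) = -0.0187 < 0 → local maximum

Critical points: x = 5/3 - sqrt(97)/3 ≈ -1.6163 (local minimum); x = 5/3 + sqrt(97)/3 ≈ 4.9496 (local maximum)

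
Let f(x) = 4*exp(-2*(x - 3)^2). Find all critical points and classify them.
f'(x) = 16*(3 - x)*exp(-2*(x - 3)^2)

Solve f'(x) = 0:
  f'(x) = (48 - 16*x)·exp(-2*(x - 3)^2) and exp(-2*(x - 3)^2) > 0 for every x, so f'(x) = 0 ⇔ 48 - 16*x = 0.
  Factor: 48 - 16*x = -16*(x - 3) = 0.
  ⇒ x = 3

f''(x) = 16*(4*(x - 3)^2 - 1)*exp(-2*(x - 3)^2)
Second-derivative test at each critical point:
  f''(3) = -16 < 0 → local maximum

Critical points: x = 3 (local maximum)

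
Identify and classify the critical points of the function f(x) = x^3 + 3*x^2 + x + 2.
f'(x) = 3*x^2 + 6*x + 1

Solve f'(x) = 0:
  3*x^2 + 6*x + 1 = 0 has no rational roots; quadratic formula: x = (-6 ± √24)/6.
  ⇒ x = -1 - sqrt(6)/3 ≈ -1.8165, -1 + sqrt(6)/3 ≈ -0.1835

f''(x) = 6*x + 6
Second-derivative test at each critical point:
  f''(-1.8165) = -4.8990 < 0 → local maximum
  f''(-0.1835) = 4.8990 > 0 → local minimum

Critical points: x = -1 - sqrt(6)/3 ≈ -1.8165 (local maximum); x = -1 + sqrt(6)/3 ≈ -0.1835 (local minimum)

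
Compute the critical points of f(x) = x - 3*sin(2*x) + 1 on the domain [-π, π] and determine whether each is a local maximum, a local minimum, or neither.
f'(x) = 1 - 6*cos(2*x)

Solve f'(x) = 0 on [-π, π]:
  f'(x) = 0 ⇔ cos(2*x) = 1/6, i.e. 2*x = ±arccos(1/6) + 2nπ; keep the solutions lying in [-π, π].
  ⇒ x = -pi + acos(1/6)/2 ≈ -2.4399, -acos(1/6)/2 ≈ -0.7017, acos(1/6)/2 ≈ 0.7017, pi - acos(1/6)/2 ≈ 2.4399

f''(x) = 12*sin(2*x)
Second-derivative test at each critical point:
  f''(-2.4399) = 11.8322 > 0 → local minimum
  f''(-0.7017) = -11.8322 < 0 → local maximum
  f''(0.7017) = 11.8322 > 0 → local minimum
  f''(2.4399) = -11.8322 < 0 → local maximum

Critical points: x = -pi + acos(1/6)/2 ≈ -2.4399 (local minimum); x = -acos(1/6)/2 ≈ -0.7017 (local maximum); x = acos(1/6)/2 ≈ 0.7017 (local minimum); x = pi - acos(1/6)/2 ≈ 2.4399 (local maximum)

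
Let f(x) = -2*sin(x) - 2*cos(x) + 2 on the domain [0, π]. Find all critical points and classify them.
f'(x) = -2*sqrt(2)*cos(x + pi/4)

Solve f'(x) = 0 on [0, π]:
  f'(x) = 0 ⇔ -2*cos(x) = -2*sin(x) ⇔ tan(x) = 1, i.e. x = arctan(1) + nπ; keep the solutions lying in [0, π].
  ⇒ x = pi/4 ≈ 0.7854

f''(x) = 2*sqrt(2)*sin(x + pi/4)
Second-derivative test at each critical point:
  f''(0.7854) = 2.8284 > 0 → local minimum

Critical points: x = pi/4 ≈ 0.7854 (local minimum)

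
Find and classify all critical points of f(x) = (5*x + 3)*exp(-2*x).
f'(x) = (-10*x - 1)*exp(-2*x)

Solve f'(x) = 0:
  f'(x) = (-10*x - 1)·exp(-2*x) and exp(-2*x) > 0 for every x, so f'(x) = 0 ⇔ -10*x - 1 = 0.
  -10*x - 1 = 0.
  ⇒ x = -1/10

f''(x) = 4*(5*x - 2)*exp(-2*x)
Second-derivative test at each critical point:
  f''(-1/10) = -12.2140 < 0 → local maximum

Critical points: x = -1/10 (local maximum)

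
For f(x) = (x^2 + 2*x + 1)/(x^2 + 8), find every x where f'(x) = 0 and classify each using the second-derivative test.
f'(x) = 2*(-x^2 + 7*x + 8)/(x^4 + 16*x^2 + 64)

Solve f'(x) = 0:
  f'(x) = -2*(x - 8)*(x + 1)/(x^2 + 8)^2; the denominator is positive wherever f is defined, so f'(x) = 0 ⇔ -2*x^2 + 14*x + 16 = 0.
  Factor: -2*x^2 + 14*x + 16 = -2*(x - 8)*(x + 1) = 0.
  ⇒ x = -1, 8

f''(x) = 2*(2*x^3 - 21*x^2 - 48*x + 56)/(x^6 + 24*x^4 + 192*x^2 + 512)
Second-derivative test at each critical point:
  f''(-1) = 2/9 > 0 → local minimum
  f''(8) = -1/288 < 0 → local maximum

Critical points: x = -1 (local minimum); x = 8 (local maximum)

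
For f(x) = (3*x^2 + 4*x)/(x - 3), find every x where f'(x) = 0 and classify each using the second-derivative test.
f'(x) = 3*(x^2 - 6*x - 4)/(x^2 - 6*x + 9)

Solve f'(x) = 0:
  f'(x) = 3*(x^2 - 6*x - 4)/(x - 3)^2; the denominator is positive wherever f is defined, so f'(x) = 0 ⇔ 3*x^2 - 18*x - 12 = 0.
  Factor: 3*x^2 - 18*x - 12 = 3*(x^2 - 6*x - 4); x^2 - 6*x - 4 = 0 has no rational roots; quadratic formula: x = (6 ± √52)/2.
  ⇒ x = 3 - sqrt(13) ≈ -0.6056, 3 + sqrt(13) ≈ 6.6056

f''(x) = 78/(x^3 - 9*x^2 + 27*x - 27)
Second-derivative test at each critical point:
  f''(-0.6056) = -1.6641 < 0 → local maximum
  f''(6.6056) = 1.6641 > 0 → local minimum

Critical points: x = 3 - sqrt(13) ≈ -0.6056 (local maximum); x = 3 + sqrt(13) ≈ 6.6056 (local minimum)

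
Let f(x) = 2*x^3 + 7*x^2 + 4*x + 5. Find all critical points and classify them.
f'(x) = 6*x^2 + 14*x + 4

Solve f'(x) = 0:
  Factor: 6*x^2 + 14*x + 4 = 2*(x + 2)*(3*x + 1) = 0.
  ⇒ x = -2, -1/3

f''(x) = 12*x + 14
Second-derivative test at each critical point:
  f''(-2) = -10 < 0 → local maximum
  f''(-1/3) = 10 > 0 → local minimum

Critical points: x = -2 (local maximum); x = -1/3 (local minimum)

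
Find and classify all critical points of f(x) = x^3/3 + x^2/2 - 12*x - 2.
f'(x) = x^2 + x - 12

Solve f'(x) = 0:
  Factor: x^2 + x - 12 = (x - 3)*(x + 4) = 0.
  ⇒ x = -4, 3

f''(x) = 2*x + 1
Second-derivative test at each critical point:
  f''(-4) = -7 < 0 → local maximum
  f''(3) = 7 > 0 → local minimum

Critical points: x = -4 (local maximum); x = 3 (local minimum)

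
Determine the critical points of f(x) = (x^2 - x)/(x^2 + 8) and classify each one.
f'(x) = (x^2 + 16*x - 8)/(x^4 + 16*x^2 + 64)

Solve f'(x) = 0:
  f'(x) = (x^2 + 16*x - 8)/(x^2 + 8)^2; the denominator is positive wherever f is defined, so f'(x) = 0 ⇔ x^2 + 16*x - 8 = 0.
  x^2 + 16*x - 8 = 0 has no rational roots; quadratic formula: x = (-16 ± √288)/2.
  ⇒ x = -6*sqrt(2) - 8 ≈ -16.4853, -8 + 6*sqrt(2) ≈ 0.4853

f''(x) = 2*(-x^3 - 24*x^2 + 24*x + 64)/(x^6 + 24*x^4 + 192*x^2 + 512)
Second-derivative test at each critical point:
  f''(-16.4853) = -2.168e-04 < 0 → local maximum
  f''(0.4853) = 0.2502 > 0 → local minimum

Critical points: x = -6*sqrt(2) - 8 ≈ -16.4853 (local maximum); x = -8 + 6*sqrt(2) ≈ 0.4853 (local minimum)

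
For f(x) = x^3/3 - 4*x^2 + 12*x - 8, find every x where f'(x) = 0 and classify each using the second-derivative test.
f'(x) = x^2 - 8*x + 12

Solve f'(x) = 0:
  Factor: x^2 - 8*x + 12 = (x - 6)*(x - 2) = 0.
  ⇒ x = 2, 6

f''(x) = 2*x - 8
Second-derivative test at each critical point:
  f''(2) = -4 < 0 → local maximum
  f''(6) = 4 > 0 → local minimum

Critical points: x = 2 (local maximum); x = 6 (local minimum)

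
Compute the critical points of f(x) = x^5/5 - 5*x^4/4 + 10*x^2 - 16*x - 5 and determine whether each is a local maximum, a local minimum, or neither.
f'(x) = x^4 - 5*x^3 + 20*x - 16

Solve f'(x) = 0:
  Factor: x^4 - 5*x^3 + 20*x - 16 = (x - 4)*(x - 2)*(x - 1)*(x + 2) = 0.
  ⇒ x = -2, 1, 2, 4

f''(x) = 4*x^3 - 15*x^2 + 20
Second-derivative test at each critical point:
  f''(-2) = -72 < 0 → local maximum
  f''(1) = 9 > 0 → local minimum
  f''(2) = -8 < 0 → local maximum
  f''(4) = 36 > 0 → local minimum

Critical points: x = -2 (local maximum); x = 1 (local minimum); x = 2 (local maximum); x = 4 (local minimum)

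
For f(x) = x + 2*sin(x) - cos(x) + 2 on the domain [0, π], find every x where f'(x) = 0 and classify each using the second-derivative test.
f'(x) = sin(x) + 2*cos(x) + 1

Solve f'(x) = 0 on [0, π]:
  f'(x) = 0 ⇔ sin(x) + 2*cos(x) = -1. Write the left side as R·cos(x + φ) with R = √(2² + (-1)²) = sqrt(5), cos φ = 2*sqrt(5)/5, sin φ = -sqrt(5)/5; then cos(x + φ) = -sqrt(5)/5. Solve for x and keep the solutions lying in [0, π].
  ⇒ x = pi - atan(3/4) ≈ 2.4981

f''(x) = -2*sin(x) + cos(x)
Second-derivative test at each critical point:
  f''(2.4981) = -2 < 0 → local maximum

Critical points: x = pi - atan(3/4) ≈ 2.4981 (local maximum)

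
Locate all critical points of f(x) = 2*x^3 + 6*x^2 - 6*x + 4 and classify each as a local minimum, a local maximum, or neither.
f'(x) = 6*x^2 + 12*x - 6

Solve f'(x) = 0:
  Factor: 6*x^2 + 12*x - 6 = 6*(x^2 + 2*x - 1); x^2 + 2*x - 1 = 0 has no rational roots; quadratic formula: x = (-2 ± √8)/2.
  ⇒ x = -sqrt(2) - 1 ≈ -2.4142, -1 + sqrt(2) ≈ 0.4142

f''(x) = 12*x + 12
Second-derivative test at each critical point:
  f''(-2.4142) = -16.9706 < 0 → local maximum
  f''(0.4142) = 16.9706 > 0 → local minimum

Critical points: x = -sqrt(2) - 1 ≈ -2.4142 (local maximum); x = -1 + sqrt(2) ≈ 0.4142 (local minimum)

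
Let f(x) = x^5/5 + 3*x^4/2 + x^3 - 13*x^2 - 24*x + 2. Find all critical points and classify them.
f'(x) = x^4 + 6*x^3 + 3*x^2 - 26*x - 24

Solve f'(x) = 0:
  Factor: x^4 + 6*x^3 + 3*x^2 - 26*x - 24 = (x - 2)*(x + 1)*(x + 3)*(x + 4) = 0.
  ⇒ x = -4, -3, -1, 2

f''(x) = 4*x^3 + 18*x^2 + 6*x - 26
Second-derivative test at each critical point:
  f''(-4) = -18 < 0 → local maximum
  f''(-3) = 10 > 0 → local minimum
  f''(-1) = -18 < 0 → local maximum
  f''(2) = 90 > 0 → local minimum

Critical points: x = -4 (local maximum); x = -3 (local minimum); x = -1 (local maximum); x = 2 (local minimum)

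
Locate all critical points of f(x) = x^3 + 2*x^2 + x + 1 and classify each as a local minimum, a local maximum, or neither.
f'(x) = 3*x^2 + 4*x + 1

Solve f'(x) = 0:
  Factor: 3*x^2 + 4*x + 1 = (x + 1)*(3*x + 1) = 0.
  ⇒ x = -1, -1/3

f''(x) = 6*x + 4
Second-derivative test at each critical point:
  f''(-1) = -2 < 0 → local maximum
  f''(-1/3) = 2 > 0 → local minimum

Critical points: x = -1 (local maximum); x = -1/3 (local minimum)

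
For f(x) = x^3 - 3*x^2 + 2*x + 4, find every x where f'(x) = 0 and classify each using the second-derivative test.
f'(x) = 3*x^2 - 6*x + 2

Solve f'(x) = 0:
  3*x^2 - 6*x + 2 = 0 has no rational roots; quadratic formula: x = (6 ± √12)/6.
  ⇒ x = 1 - sqrt(3)/3 ≈ 0.4226, sqrt(3)/3 + 1 ≈ 1.5774

f''(x) = 6*x - 6
Second-derivative test at each critical point:
  f''(0.4226) = -3.4641 < 0 → local maximum
  f''(1.5774) = 3.4641 > 0 → local minimum

Critical points: x = 1 - sqrt(3)/3 ≈ 0.4226 (local maximum); x = sqrt(3)/3 + 1 ≈ 1.5774 (local minimum)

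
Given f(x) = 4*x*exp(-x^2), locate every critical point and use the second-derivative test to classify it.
f'(x) = 4*(1 - 2*x^2)*exp(-x^2)

Solve f'(x) = 0:
  f'(x) = (4 - 8*x^2)·exp(-x^2) and exp(-x^2) > 0 for every x, so f'(x) = 0 ⇔ 4 - 8*x^2 = 0.
  Factor: 4 - 8*x^2 = -4*(2*x^2 - 1); 2*x^2 - 1 = 0 has no rational roots; quadratic formula: x = (0 ± √8)/4.
  ⇒ x = -sqrt(2)/2 ≈ -0.7071, sqrt(2)/2 ≈ 0.7071

f''(x) = (16*x^3 - 24*x)*exp(-x^2)
Second-derivative test at each critical point:
  f''(-0.7071) = 6.8621 > 0 → local minimum
  f''(0.7071) = -6.8621 < 0 → local maximum

Critical points: x = -sqrt(2)/2 ≈ -0.7071 (local minimum); x = sqrt(2)/2 ≈ 0.7071 (local maximum)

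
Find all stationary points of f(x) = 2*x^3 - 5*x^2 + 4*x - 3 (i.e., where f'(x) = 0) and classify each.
f'(x) = 6*x^2 - 10*x + 4

Solve f'(x) = 0:
  Factor: 6*x^2 - 10*x + 4 = 2*(x - 1)*(3*x - 2) = 0.
  ⇒ x = 2/3, 1

f''(x) = 12*x - 10
Second-derivative test at each critical point:
  f''(2/3) = -2 < 0 → local maximum
  f''(1) = 2 > 0 → local minimum

Critical points: x = 2/3 (local maximum); x = 1 (local minimum)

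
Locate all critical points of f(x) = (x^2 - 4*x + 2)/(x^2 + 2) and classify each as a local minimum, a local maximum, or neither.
f'(x) = 4*(x^2 - 2)/(x^4 + 4*x^2 + 4)

Solve f'(x) = 0:
  f'(x) = 4*(x^2 - 2)/(x^2 + 2)^2; the denominator is positive wherever f is defined, so f'(x) = 0 ⇔ 4*x^2 - 8 = 0.
  Factor: 4*x^2 - 8 = 4*(x^2 - 2); x^2 - 2 = 0 has no rational roots; quadratic formula: x = (0 ± √8)/2.
  ⇒ x = -sqrt(2) ≈ -1.4142, sqrt(2) ≈ 1.4142

f''(x) = 8*x*(6 - x^2)/(x^6 + 6*x^4 + 12*x^2 + 8)
Second-derivative test at each critical point:
  f''(-1.4142) = -0.7071 < 0 → local maximum
  f''(1.4142) = 0.7071 > 0 → local minimum

Critical points: x = -sqrt(2) ≈ -1.4142 (local maximum); x = sqrt(2) ≈ 1.4142 (local minimum)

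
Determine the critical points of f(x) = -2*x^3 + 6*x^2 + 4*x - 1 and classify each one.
f'(x) = -6*x^2 + 12*x + 4

Solve f'(x) = 0:
  Factor: -6*x^2 + 12*x + 4 = -2*(3*x^2 - 6*x - 2); 3*x^2 - 6*x - 2 = 0 has no rational roots; quadratic formula: x = (6 ± √60)/6.
  ⇒ x = 1 - sqrt(15)/3 ≈ -0.2910, 1 + sqrt(15)/3 ≈ 2.2910

f''(x) = 12 - 12*x
Second-derivative test at each critical point:
  f''(-0.2910) = 15.4919 > 0 → local minimum
  f''(2.2910) = -15.4919 < 0 → local maximum

Critical points: x = 1 - sqrt(15)/3 ≈ -0.2910 (local minimum); x = 1 + sqrt(15)/3 ≈ 2.2910 (local maximum)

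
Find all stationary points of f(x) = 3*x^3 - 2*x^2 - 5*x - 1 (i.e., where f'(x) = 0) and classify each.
f'(x) = 9*x^2 - 4*x - 5

Solve f'(x) = 0:
  Factor: 9*x^2 - 4*x - 5 = (x - 1)*(9*x + 5) = 0.
  ⇒ x = -5/9, 1

f''(x) = 18*x - 4
Second-derivative test at each critical point:
  f''(-5/9) = -14 < 0 → local maximum
  f''(1) = 14 > 0 → local minimum

Critical points: x = -5/9 (local maximum); x = 1 (local minimum)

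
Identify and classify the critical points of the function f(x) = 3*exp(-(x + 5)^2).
f'(x) = 6*(-x - 5)*exp(-(x + 5)^2)

Solve f'(x) = 0:
  f'(x) = (-6*x - 30)·exp(-(x + 5)^2) and exp(-(x + 5)^2) > 0 for every x, so f'(x) = 0 ⇔ -6*x - 30 = 0.
  Factor: -6*x - 30 = -6*(x + 5) = 0.
  ⇒ x = -5

f''(x) = 6*(2*(x + 5)^2 - 1)*exp(-(x + 5)^2)
Second-derivative test at each critical point:
  f''(-5) = -6 < 0 → local maximum

Critical points: x = -5 (local maximum)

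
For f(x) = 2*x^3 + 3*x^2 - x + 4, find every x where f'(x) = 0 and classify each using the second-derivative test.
f'(x) = 6*x^2 + 6*x - 1

Solve f'(x) = 0:
  6*x^2 + 6*x - 1 = 0 has no rational roots; quadratic formula: x = (-6 ± √60)/12.
  ⇒ x = -sqrt(15)/6 - 1/2 ≈ -1.1455, -1/2 + sqrt(15)/6 ≈ 0.1455

f''(x) = 12*x + 6
Second-derivative test at each critical point:
  f''(-1.1455) = -7.7460 < 0 → local maximum
  f''(0.1455) = 7.7460 > 0 → local minimum

Critical points: x = -sqrt(15)/6 - 1/2 ≈ -1.1455 (local maximum); x = -1/2 + sqrt(15)/6 ≈ 0.1455 (local minimum)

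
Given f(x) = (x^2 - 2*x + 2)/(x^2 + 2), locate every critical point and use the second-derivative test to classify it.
f'(x) = 2*(x^2 - 2)/(x^4 + 4*x^2 + 4)

Solve f'(x) = 0:
  f'(x) = 2*(x^2 - 2)/(x^2 + 2)^2; the denominator is positive wherever f is defined, so f'(x) = 0 ⇔ 2*x^2 - 4 = 0.
  Factor: 2*x^2 - 4 = 2*(x^2 - 2); x^2 - 2 = 0 has no rational roots; quadratic formula: x = (0 ± √8)/2.
  ⇒ x = -sqrt(2) ≈ -1.4142, sqrt(2) ≈ 1.4142

f''(x) = 4*x*(6 - x^2)/(x^6 + 6*x^4 + 12*x^2 + 8)
Second-derivative test at each critical point:
  f''(-1.4142) = -0.3536 < 0 → local maximum
  f''(1.4142) = 0.3536 > 0 → local minimum

Critical points: x = -sqrt(2) ≈ -1.4142 (local maximum); x = sqrt(2) ≈ 1.4142 (local minimum)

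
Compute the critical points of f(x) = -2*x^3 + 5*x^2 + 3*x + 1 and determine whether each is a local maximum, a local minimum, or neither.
f'(x) = -6*x^2 + 10*x + 3

Solve f'(x) = 0:
  6*x^2 - 10*x - 3 = 0 has no rational roots; quadratic formula: x = (10 ± √172)/12.
  ⇒ x = 5/6 - sqrt(43)/6 ≈ -0.2596, 5/6 + sqrt(43)/6 ≈ 1.9262

f''(x) = 10 - 12*x
Second-derivative test at each critical point:
  f''(-0.2596) = 13.1149 > 0 → local minimum
  f''(1.9262) = -13.1149 < 0 → local maximum

Critical points: x = 5/6 - sqrt(43)/6 ≈ -0.2596 (local minimum); x = 5/6 + sqrt(43)/6 ≈ 1.9262 (local maximum)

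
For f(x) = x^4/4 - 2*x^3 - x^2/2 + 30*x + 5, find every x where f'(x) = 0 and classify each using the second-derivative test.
f'(x) = x^3 - 6*x^2 - x + 30

Solve f'(x) = 0:
  Factor: x^3 - 6*x^2 - x + 30 = (x - 5)*(x - 3)*(x + 2) = 0.
  ⇒ x = -2, 3, 5

f''(x) = 3*x^2 - 12*x - 1
Second-derivative test at each critical point:
  f''(-2) = 35 > 0 → local minimum
  f''(3) = -10 < 0 → local maximum
  f''(5) = 14 > 0 → local minimum

Critical points: x = -2 (local minimum); x = 3 (local maximum); x = 5 (local minimum)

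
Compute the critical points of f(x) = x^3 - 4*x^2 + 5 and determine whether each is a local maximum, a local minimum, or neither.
f'(x) = x*(3*x - 8)

Solve f'(x) = 0:
  Factor: 3*x^2 - 8*x = x*(3*x - 8) = 0.
  ⇒ x = 0, 8/3

f''(x) = 6*x - 8
Second-derivative test at each critical point:
  f''(0) = -8 < 0 → local maximum
  f''(8/3) = 8 > 0 → local minimum

Critical points: x = 0 (local maximum); x = 8/3 (local minimum)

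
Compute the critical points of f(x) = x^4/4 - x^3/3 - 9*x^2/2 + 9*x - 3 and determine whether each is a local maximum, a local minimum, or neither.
f'(x) = x^3 - x^2 - 9*x + 9

Solve f'(x) = 0:
  Factor: x^3 - x^2 - 9*x + 9 = (x - 3)*(x - 1)*(x + 3) = 0.
  ⇒ x = -3, 1, 3

f''(x) = 3*x^2 - 2*x - 9
Second-derivative test at each critical point:
  f''(-3) = 24 > 0 → local minimum
  f''(1) = -8 < 0 → local maximum
  f''(3) = 12 > 0 → local minimum

Critical points: x = -3 (local minimum); x = 1 (local maximum); x = 3 (local minimum)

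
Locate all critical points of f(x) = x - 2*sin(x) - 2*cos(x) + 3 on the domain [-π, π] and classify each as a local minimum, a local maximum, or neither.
f'(x) = -2*sqrt(2)*cos(x + pi/4) + 1

Solve f'(x) = 0 on [-π, π]:
  f'(x) = 0 ⇔ 2*sin(x) - 2*cos(x) = -1. Write the left side as R·cos(x + φ) with R = √((-2)² + (-2)²) = 2*sqrt(2), cos φ = -sqrt(2)/2, sin φ = -sqrt(2)/2; then cos(x + φ) = -sqrt(2)/4. Solve for x and keep the solutions lying in [-π, π].
  ⇒ x = -pi + atan((-sqrt(7) - 1)/(1 - sqrt(7))) ≈ -1.9948, atan((-1 + sqrt(7))/(1 + sqrt(7))) ≈ 0.4240

f''(x) = 2*sqrt(2)*sin(x + pi/4)
Second-derivative test at each critical point:
  f''(-1.9948) = -2.6458 < 0 → local maximum
  f''(0.4240) = 2.6458 > 0 → local minimum

Critical points: x = -pi + atan((-sqrt(7) - 1)/(1 - sqrt(7))) ≈ -1.9948 (local maximum); x = atan((-1 + sqrt(7))/(1 + sqrt(7))) ≈ 0.4240 (local minimum)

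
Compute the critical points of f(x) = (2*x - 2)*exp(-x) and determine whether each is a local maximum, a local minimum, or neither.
f'(x) = 2*(2 - x)*exp(-x)

Solve f'(x) = 0:
  f'(x) = (4 - 2*x)·exp(-x) and exp(-x) > 0 for every x, so f'(x) = 0 ⇔ 4 - 2*x = 0.
  Factor: 4 - 2*x = -2*(x - 2) = 0.
  ⇒ x = 2

f''(x) = 2*(x - 3)*exp(-x)
Second-derivative test at each critical point:
  f''(2) = -0.2707 < 0 → local maximum

Critical points: x = 2 (local maximum)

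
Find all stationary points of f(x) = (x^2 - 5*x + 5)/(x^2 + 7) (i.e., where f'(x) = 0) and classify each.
f'(x) = (5*x^2 + 4*x - 35)/(x^4 + 14*x^2 + 49)

Solve f'(x) = 0:
  f'(x) = (5*x^2 + 4*x - 35)/(x^2 + 7)^2; the denominator is positive wherever f is defined, so f'(x) = 0 ⇔ 5*x^2 + 4*x - 35 = 0.
  5*x^2 + 4*x - 35 = 0 has no rational roots; quadratic formula: x = (-4 ± √716)/10.
  ⇒ x = -sqrt(179)/5 - 2/5 ≈ -3.0758, -2/5 + sqrt(179)/5 ≈ 2.2758

f''(x) = 2*(-5*x^3 - 6*x^2 + 105*x + 14)/(x^6 + 21*x^4 + 147*x^2 + 343)
Second-derivative test at each critical point:
  f''(-3.0758) = -0.0988 < 0 → local maximum
  f''(2.2758) = 0.1804 > 0 → local minimum

Critical points: x = -sqrt(179)/5 - 2/5 ≈ -3.0758 (local maximum); x = -2/5 + sqrt(179)/5 ≈ 2.2758 (local minimum)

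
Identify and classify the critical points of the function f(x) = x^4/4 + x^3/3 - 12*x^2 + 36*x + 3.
f'(x) = x^3 + x^2 - 24*x + 36

Solve f'(x) = 0:
  Factor: x^3 + x^2 - 24*x + 36 = (x - 3)*(x - 2)*(x + 6) = 0.
  ⇒ x = -6, 2, 3

f''(x) = 3*x^2 + 2*x - 24
Second-derivative test at each critical point:
  f''(-6) = 72 > 0 → local minimum
  f''(2) = -8 < 0 → local maximum
  f''(3) = 9 > 0 → local minimum

Critical points: x = -6 (local minimum); x = 2 (local maximum); x = 3 (local minimum)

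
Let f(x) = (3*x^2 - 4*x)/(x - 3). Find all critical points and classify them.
f'(x) = 3*(x^2 - 6*x + 4)/(x^2 - 6*x + 9)

Solve f'(x) = 0:
  f'(x) = 3*(x^2 - 6*x + 4)/(x - 3)^2; the denominator is positive wherever f is defined, so f'(x) = 0 ⇔ 3*x^2 - 18*x + 12 = 0.
  Factor: 3*x^2 - 18*x + 12 = 3*(x^2 - 6*x + 4); x^2 - 6*x + 4 = 0 has no rational roots; quadratic formula: x = (6 ± √20)/2.
  ⇒ x = 3 - sqrt(5) ≈ 0.7639, sqrt(5) + 3 ≈ 5.2361

f''(x) = 30/(x^3 - 9*x^2 + 27*x - 27)
Second-derivative test at each critical point:
  f''(0.7639) = -2.6833 < 0 → local maximum
  f''(5.2361) = 2.6833 > 0 → local minimum

Critical points: x = 3 - sqrt(5) ≈ 0.7639 (local maximum); x = sqrt(5) + 3 ≈ 5.2361 (local minimum)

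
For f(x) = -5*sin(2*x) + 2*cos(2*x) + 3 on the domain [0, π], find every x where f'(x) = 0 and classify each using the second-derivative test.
f'(x) = -4*sin(2*x) - 10*cos(2*x)

Solve f'(x) = 0 on [0, π]:
  f'(x) = 0 ⇔ -5*cos(2*x) = 2*sin(2*x) ⇔ tan(2*x) = -5/2, i.e. 2*x = arctan(-5/2) + nπ; keep the solutions lying in [0, π].
  ⇒ x = -atan(5/2)/2 + pi/2 ≈ 0.9757, pi - atan(5/2)/2 ≈ 2.5464

f''(x) = 20*sin(2*x) - 8*cos(2*x)
Second-derivative test at each critical point:
  f''(0.9757) = 21.5407 > 0 → local minimum
  f''(2.5464) = -21.5407 < 0 → local maximum

Critical points: x = -atan(5/2)/2 + pi/2 ≈ 0.9757 (local minimum); x = pi - atan(5/2)/2 ≈ 2.5464 (local maximum)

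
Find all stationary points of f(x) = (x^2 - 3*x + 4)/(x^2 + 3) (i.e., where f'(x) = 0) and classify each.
f'(x) = (3*x^2 - 2*x - 9)/(x^4 + 6*x^2 + 9)

Solve f'(x) = 0:
  f'(x) = (3*x^2 - 2*x - 9)/(x^2 + 3)^2; the denominator is positive wherever f is defined, so f'(x) = 0 ⇔ 3*x^2 - 2*x - 9 = 0.
  3*x^2 - 2*x - 9 = 0 has no rational roots; quadratic formula: x = (2 ± √112)/6.
  ⇒ x = 1/3 - 2*sqrt(7)/3 ≈ -1.4305, 1/3 + 2*sqrt(7)/3 ≈ 2.0972

f''(x) = 6*(-x^3 + x^2 + 9*x - 1)/(x^6 + 9*x^4 + 27*x^2 + 27)
Second-derivative test at each critical point:
  f''(-1.4305) = -0.4156 < 0 → local maximum
  f''(2.0972) = 0.1934 > 0 → local minimum

Critical points: x = 1/3 - 2*sqrt(7)/3 ≈ -1.4305 (local maximum); x = 1/3 + 2*sqrt(7)/3 ≈ 2.0972 (local minimum)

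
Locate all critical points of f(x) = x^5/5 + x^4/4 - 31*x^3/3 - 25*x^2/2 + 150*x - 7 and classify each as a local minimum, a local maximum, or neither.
f'(x) = x^4 + x^3 - 31*x^2 - 25*x + 150

Solve f'(x) = 0:
  Factor: x^4 + x^3 - 31*x^2 - 25*x + 150 = (x - 5)*(x - 2)*(x + 3)*(x + 5) = 0.
  ⇒ x = -5, -3, 2, 5

f''(x) = 4*x^3 + 3*x^2 - 62*x - 25
Second-derivative test at each critical point:
  f''(-5) = -140 < 0 → local maximum
  f''(-3) = 80 > 0 → local minimum
  f''(2) = -105 < 0 → local maximum
  f''(5) = 240 > 0 → local minimum

Critical points: x = -5 (local maximum); x = -3 (local minimum); x = 2 (local maximum); x = 5 (local minimum)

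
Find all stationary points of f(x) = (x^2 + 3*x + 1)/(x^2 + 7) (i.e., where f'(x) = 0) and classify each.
f'(x) = 3*(-x^2 + 4*x + 7)/(x^4 + 14*x^2 + 49)

Solve f'(x) = 0:
  f'(x) = -3*(x^2 - 4*x - 7)/(x^2 + 7)^2; the denominator is positive wherever f is defined, so f'(x) = 0 ⇔ -3*x^2 + 12*x + 21 = 0.
  Factor: -3*x^2 + 12*x + 21 = -3*(x^2 - 4*x - 7); x^2 - 4*x - 7 = 0 has no rational roots; quadratic formula: x = (4 ± √44)/2.
  ⇒ x = 2 - sqrt(11) ≈ -1.3166, 2 + sqrt(11) ≈ 5.3166

f''(x) = 6*(x^3 - 6*x^2 - 21*x + 14)/(x^6 + 21*x^4 + 147*x^2 + 343)
Second-derivative test at each critical point:
  f''(-1.3166) = 0.2609 > 0 → local minimum
  f''(5.3166) = -0.0160 < 0 → local maximum

Critical points: x = 2 - sqrt(11) ≈ -1.3166 (local minimum); x = 2 + sqrt(11) ≈ 5.3166 (local maximum)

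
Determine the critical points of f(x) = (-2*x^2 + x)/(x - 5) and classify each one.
f'(x) = (-2*x^2 + 20*x - 5)/(x^2 - 10*x + 25)

Solve f'(x) = 0:
  f'(x) = -(2*x^2 - 20*x + 5)/(x - 5)^2; the denominator is positive wherever f is defined, so f'(x) = 0 ⇔ -2*x^2 + 20*x - 5 = 0.
  2*x^2 - 20*x + 5 = 0 has no rational roots; quadratic formula: x = (20 ± √360)/4.
  ⇒ x = 5 - 3*sqrt(10)/2 ≈ 0.2566, 3*sqrt(10)/2 + 5 ≈ 9.7434

f''(x) = -90/(x^3 - 15*x^2 + 75*x - 125)
Second-derivative test at each critical point:
  f''(0.2566) = 0.8433 > 0 → local minimum
  f''(9.7434) = -0.8433 < 0 → local maximum

Critical points: x = 5 - 3*sqrt(10)/2 ≈ 0.2566 (local minimum); x = 3*sqrt(10)/2 + 5 ≈ 9.7434 (local maximum)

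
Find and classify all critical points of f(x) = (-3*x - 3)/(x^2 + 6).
f'(x) = 3*(-x^2 + 2*x*(x + 1) - 6)/(x^2 + 6)^2

Solve f'(x) = 0:
  f'(x) = 3*(x^2 + 2*x - 6)/(x^2 + 6)^2; the denominator is positive wherever f is defined, so f'(x) = 0 ⇔ 3*x^2 + 6*x - 18 = 0.
  Factor: 3*x^2 + 6*x - 18 = 3*(x^2 + 2*x - 6); x^2 + 2*x - 6 = 0 has no rational roots; quadratic formula: x = (-2 ± √28)/2.
  ⇒ x = -sqrt(7) - 1 ≈ -3.6458, -1 + sqrt(7) ≈ 1.6458

f''(x) = 6*(-4*x^2*(x + 1) + (3*x + 1)*(x^2 + 6))/(x^2 + 6)^3
Second-derivative test at each critical point:
  f''(-3.6458) = -0.0427 < 0 → local maximum
  f''(1.6458) = 0.2093 > 0 → local minimum

Critical points: x = -sqrt(7) - 1 ≈ -3.6458 (local maximum); x = -1 + sqrt(7) ≈ 1.6458 (local minimum)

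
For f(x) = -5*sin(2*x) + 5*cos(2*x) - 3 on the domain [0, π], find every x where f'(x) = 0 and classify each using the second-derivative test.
f'(x) = -10*sqrt(2)*sin(2*x + pi/4)

Solve f'(x) = 0 on [0, π]:
  f'(x) = 0 ⇔ -5*cos(2*x) = 5*sin(2*x) ⇔ tan(2*x) = -1, i.e. 2*x = arctan(-1) + nπ; keep the solutions lying in [0, π].
  ⇒ x = 3*pi/8 ≈ 1.1781, 7*pi/8 ≈ 2.7489

f''(x) = -20*sqrt(2)*cos(2*x + pi/4)
Second-derivative test at each critical point:
  f''(1.1781) = 28.2843 > 0 → local minimum
  f''(2.7489) = -28.2843 < 0 → local maximum

Critical points: x = 3*pi/8 ≈ 1.1781 (local minimum); x = 7*pi/8 ≈ 2.7489 (local maximum)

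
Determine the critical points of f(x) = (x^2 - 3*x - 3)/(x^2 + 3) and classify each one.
f'(x) = 3*(x^2 + 4*x - 3)/(x^4 + 6*x^2 + 9)

Solve f'(x) = 0:
  f'(x) = 3*(x^2 + 4*x - 3)/(x^2 + 3)^2; the denominator is positive wherever f is defined, so f'(x) = 0 ⇔ 3*x^2 + 12*x - 9 = 0.
  Factor: 3*x^2 + 12*x - 9 = 3*(x^2 + 4*x - 3); x^2 + 4*x - 3 = 0 has no rational roots; quadratic formula: x = (-4 ± √28)/2.
  ⇒ x = -sqrt(7) - 2 ≈ -4.6458, -2 + sqrt(7) ≈ 0.6458

f''(x) = 6*(-x^3 - 6*x^2 + 9*x + 6)/(x^6 + 9*x^4 + 27*x^2 + 27)
Second-derivative test at each critical point:
  f''(-4.6458) = -0.0263 < 0 → local maximum
  f''(0.6458) = 1.3596 > 0 → local minimum

Critical points: x = -sqrt(7) - 2 ≈ -4.6458 (local maximum); x = -2 + sqrt(7) ≈ 0.6458 (local minimum)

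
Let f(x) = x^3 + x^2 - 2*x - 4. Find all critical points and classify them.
f'(x) = 3*x^2 + 2*x - 2

Solve f'(x) = 0:
  3*x^2 + 2*x - 2 = 0 has no rational roots; quadratic formula: x = (-2 ± √28)/6.
  ⇒ x = -sqrt(7)/3 - 1/3 ≈ -1.2153, -1/3 + sqrt(7)/3 ≈ 0.5486

f''(x) = 6*x + 2
Second-derivative test at each critical point:
  f''(-1.2153) = -5.2915 < 0 → local maximum
  f''(0.5486) = 5.2915 > 0 → local minimum

Critical points: x = -sqrt(7)/3 - 1/3 ≈ -1.2153 (local maximum); x = -1/3 + sqrt(7)/3 ≈ 0.5486 (local minimum)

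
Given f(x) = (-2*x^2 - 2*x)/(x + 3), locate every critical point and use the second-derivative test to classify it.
f'(x) = 2*(-x^2 - 6*x - 3)/(x^2 + 6*x + 9)

Solve f'(x) = 0:
  f'(x) = -2*(x^2 + 6*x + 3)/(x + 3)^2; the denominator is positive wherever f is defined, so f'(x) = 0 ⇔ -2*x^2 - 12*x - 6 = 0.
  Factor: -2*x^2 - 12*x - 6 = -2*(x^2 + 6*x + 3); x^2 + 6*x + 3 = 0 has no rational roots; quadratic formula: x = (-6 ± √24)/2.
  ⇒ x = -3 - sqrt(6) ≈ -5.4495, -3 + sqrt(6) ≈ -0.5505

f''(x) = -24/(x^3 + 9*x^2 + 27*x + 27)
Second-derivative test at each critical point:
  f''(-5.4495) = 1.6330 > 0 → local minimum
  f''(-0.5505) = -1.6330 < 0 → local maximum

Critical points: x = -3 - sqrt(6) ≈ -5.4495 (local minimum); x = -3 + sqrt(6) ≈ -0.5505 (local maximum)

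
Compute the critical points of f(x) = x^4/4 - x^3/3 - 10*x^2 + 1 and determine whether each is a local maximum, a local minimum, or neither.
f'(x) = x*(x^2 - x - 20)

Solve f'(x) = 0:
  Factor: x^3 - x^2 - 20*x = x*(x - 5)*(x + 4) = 0.
  ⇒ x = -4, 0, 5

f''(x) = 3*x^2 - 2*x - 20
Second-derivative test at each critical point:
  f''(-4) = 36 > 0 → local minimum
  f''(0) = -20 < 0 → local maximum
  f''(5) = 45 > 0 → local minimum

Critical points: x = -4 (local minimum); x = 0 (local maximum); x = 5 (local minimum)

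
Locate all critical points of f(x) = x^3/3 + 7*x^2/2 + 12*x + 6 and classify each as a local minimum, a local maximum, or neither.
f'(x) = x^2 + 7*x + 12

Solve f'(x) = 0:
  Factor: x^2 + 7*x + 12 = (x + 3)*(x + 4) = 0.
  ⇒ x = -4, -3

f''(x) = 2*x + 7
Second-derivative test at each critical point:
  f''(-4) = -1 < 0 → local maximum
  f''(-3) = 1 > 0 → local minimum

Critical points: x = -4 (local maximum); x = -3 (local minimum)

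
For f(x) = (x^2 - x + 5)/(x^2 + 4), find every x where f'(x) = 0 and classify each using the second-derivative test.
f'(x) = (x^2 - 2*x - 4)/(x^4 + 8*x^2 + 16)

Solve f'(x) = 0:
  f'(x) = (x^2 - 2*x - 4)/(x^2 + 4)^2; the denominator is positive wherever f is defined, so f'(x) = 0 ⇔ x^2 - 2*x - 4 = 0.
  x^2 - 2*x - 4 = 0 has no rational roots; quadratic formula: x = (2 ± √20)/2.
  ⇒ x = 1 - sqrt(5) ≈ -1.2361, 1 + sqrt(5) ≈ 3.2361

f''(x) = 2*(-x^3 + 3*x^2 + 12*x - 4)/(x^6 + 12*x^4 + 48*x^2 + 64)
Second-derivative test at each critical point:
  f''(-1.2361) = -0.1464 < 0 → local maximum
  f''(3.2361) = 0.0214 > 0 → local minimum

Critical points: x = 1 - sqrt(5) ≈ -1.2361 (local maximum); x = 1 + sqrt(5) ≈ 3.2361 (local minimum)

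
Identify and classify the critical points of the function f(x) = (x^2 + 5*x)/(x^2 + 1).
f'(x) = (-5*x^2 + 2*x + 5)/(x^4 + 2*x^2 + 1)

Solve f'(x) = 0:
  f'(x) = -(5*x^2 - 2*x - 5)/(x^2 + 1)^2; the denominator is positive wherever f is defined, so f'(x) = 0 ⇔ -5*x^2 + 2*x + 5 = 0.
  5*x^2 - 2*x - 5 = 0 has no rational roots; quadratic formula: x = (2 ± √104)/10.
  ⇒ x = 1/5 - sqrt(26)/5 ≈ -0.8198, 1/5 + sqrt(26)/5 ≈ 1.2198

f''(x) = 2*(5*x^3 - 3*x^2 - 15*x + 1)/(x^6 + 3*x^4 + 3*x^2 + 1)
Second-derivative test at each critical point:
  f''(-0.8198) = 3.6476 > 0 → local minimum
  f''(1.2198) = -1.6476 < 0 → local maximum

Critical points: x = 1/5 - sqrt(26)/5 ≈ -0.8198 (local minimum); x = 1/5 + sqrt(26)/5 ≈ 1.2198 (local maximum)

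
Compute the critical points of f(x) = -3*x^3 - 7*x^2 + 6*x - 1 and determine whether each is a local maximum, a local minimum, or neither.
f'(x) = -9*x^2 - 14*x + 6

Solve f'(x) = 0:
  9*x^2 + 14*x - 6 = 0 has no rational roots; quadratic formula: x = (-14 ± √412)/18.
  ⇒ x = -sqrt(103)/9 - 7/9 ≈ -1.9054, -7/9 + sqrt(103)/9 ≈ 0.3499

f''(x) = -18*x - 14
Second-derivative test at each critical point:
  f''(-1.9054) = 20.2978 > 0 → local minimum
  f''(0.3499) = -20.2978 < 0 → local maximum

Critical points: x = -sqrt(103)/9 - 7/9 ≈ -1.9054 (local minimum); x = -7/9 + sqrt(103)/9 ≈ 0.3499 (local maximum)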